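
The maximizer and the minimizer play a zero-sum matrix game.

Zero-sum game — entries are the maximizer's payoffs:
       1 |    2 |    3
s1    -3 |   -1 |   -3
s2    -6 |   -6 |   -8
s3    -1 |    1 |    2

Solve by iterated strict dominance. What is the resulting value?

Row s2 is strictly dominated by row s1 (-3>-6, -1>-6, -3>-8); eliminate s2.
Column 2 is strictly dominated by 1 for the minimizer (-3<-1, -1<1); eliminate 2.
Row s1 is strictly dominated by row s3 (-1>-3, 2>-3); eliminate s1.
Column 3 is strictly dominated by 1 for the minimizer (-1<2); eliminate 3.
Only (s3, 1) remains, with payoff -1.

-1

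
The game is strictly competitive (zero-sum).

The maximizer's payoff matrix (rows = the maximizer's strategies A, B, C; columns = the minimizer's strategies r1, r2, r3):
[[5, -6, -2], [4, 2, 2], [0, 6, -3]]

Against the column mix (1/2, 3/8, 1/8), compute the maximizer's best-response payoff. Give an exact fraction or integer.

3

A: (5)·(1/2) + (-6)·(3/8) + (-2)·(1/8) = 0.
B: (4)·(1/2) + (2)·(3/8) + (2)·(1/8) = 3.
C: (0)·(1/2) + (6)·(3/8) + (-3)·(1/8) = 15/8.
The best pure response is B with expected payoff 3.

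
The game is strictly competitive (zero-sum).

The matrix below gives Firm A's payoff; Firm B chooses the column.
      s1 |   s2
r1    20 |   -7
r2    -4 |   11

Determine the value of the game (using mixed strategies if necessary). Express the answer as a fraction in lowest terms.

32/7

Row minima are -7 and -4, so Firm A's maximin is -4; column maxima are 20 and 11, so Firm B's minimax is 11. These differ, so the equilibrium is in mixed strategies.
Let Firm A play r1 with probability p. Firm B is indifferent when 20p − 4(1−p) = −7p + 11(1−p), giving p = 5/14.
Let Firm B play s1 with probability q. Firm A is indifferent when 20q − 7(1−q) = −4q + 11(1−q), giving q = 3/7.
The value is 20·(3/7) + (-7)·(4/7) = 32/7.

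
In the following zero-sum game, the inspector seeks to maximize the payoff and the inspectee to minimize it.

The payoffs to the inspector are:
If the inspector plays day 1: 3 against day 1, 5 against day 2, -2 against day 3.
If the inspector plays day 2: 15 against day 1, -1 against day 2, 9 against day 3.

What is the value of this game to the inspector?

Column day 1 is strictly dominated by day 3 for the inspectee (it gives the inspector more in every row).
The remaining 2×2 game on (day 1, day 2) × (day 2, day 3) has no saddle point. Let the inspector play day 1 with probability p; indifference gives 5p − (1−p) = −2p + 9(1−p), so p = 10/17.
Similarly the inspectee's optimal q on day 2 is 11/17, and the value is 5·(11/17) + (-2)·(6/17) = 43/17.

43/17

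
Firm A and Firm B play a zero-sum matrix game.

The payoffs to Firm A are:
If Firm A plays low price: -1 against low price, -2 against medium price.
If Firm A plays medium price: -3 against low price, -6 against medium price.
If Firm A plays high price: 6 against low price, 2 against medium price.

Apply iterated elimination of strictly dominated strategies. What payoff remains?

Column low price is strictly dominated by medium price for Firm B (-2<-1, -6<-3, 2<6); eliminate low price.
Row low price is strictly dominated by row high price (2>-2); eliminate low price.
Row medium price is strictly dominated by row high price (2>-6); eliminate medium price.
Only (high price, medium price) remains, with payoff 2.

2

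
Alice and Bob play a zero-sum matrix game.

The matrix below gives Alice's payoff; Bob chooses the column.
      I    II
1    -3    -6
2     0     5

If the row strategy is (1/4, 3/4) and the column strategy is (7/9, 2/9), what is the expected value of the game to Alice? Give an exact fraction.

Against (7/9, 2/9), each row's expected payoff is 1: -11/3; 2: 10/9.
Taking the (1/4, 3/4)-weighted average: (1/4)·(-11/3) + (3/4)·(10/9) = -1/12.

-1/12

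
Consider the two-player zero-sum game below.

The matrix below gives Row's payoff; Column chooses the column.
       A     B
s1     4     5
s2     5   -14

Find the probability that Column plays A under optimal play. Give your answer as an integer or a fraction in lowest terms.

Row minima are 4 and -14, so Row's maximin is 4; column maxima are 5 and 5, so Column's minimax is 5. These differ, so the equilibrium is in mixed strategies.
Let Column play A with probability q. Row is indifferent when 4q + 5(1−q) = 5q − 14(1−q), giving q = 19/20.

19/20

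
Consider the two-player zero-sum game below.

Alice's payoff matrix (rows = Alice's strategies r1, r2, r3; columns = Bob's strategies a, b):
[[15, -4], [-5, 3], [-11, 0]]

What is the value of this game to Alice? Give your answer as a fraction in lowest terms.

25/27

Row r3 is strictly dominated by row r2, so Alice never plays it.
The remaining 2×2 game on (r1, r2) × (a, b) has no saddle point. Let Alice play r1 with probability p; indifference gives 15p − 5(1−p) = −4p + 3(1−p), so p = 8/27.
Similarly Bob's optimal q on a is 7/27, and the value is 15·(7/27) + (-4)·(20/27) = 25/27.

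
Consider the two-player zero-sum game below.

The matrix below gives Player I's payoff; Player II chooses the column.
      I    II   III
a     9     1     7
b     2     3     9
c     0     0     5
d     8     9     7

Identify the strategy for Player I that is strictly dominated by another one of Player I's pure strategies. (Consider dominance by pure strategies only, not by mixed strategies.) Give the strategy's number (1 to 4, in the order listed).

3

Compare c with a: 9 > 0, 1 > 0, 7 > 5.
So a strictly dominates c for Player I; c is strictly dominated.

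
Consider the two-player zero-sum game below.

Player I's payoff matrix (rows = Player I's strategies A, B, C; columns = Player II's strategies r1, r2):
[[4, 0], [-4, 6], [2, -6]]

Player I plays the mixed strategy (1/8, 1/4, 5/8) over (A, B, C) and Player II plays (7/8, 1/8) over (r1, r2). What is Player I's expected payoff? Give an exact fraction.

Against (7/8, 1/8), each row's expected payoff is A: 7/2; B: -11/4; C: 1.
Taking the (1/8, 1/4, 5/8)-weighted average: (1/8)·(7/2) + (1/4)·(-11/4) + (5/8)·(1) = 3/8.

3/8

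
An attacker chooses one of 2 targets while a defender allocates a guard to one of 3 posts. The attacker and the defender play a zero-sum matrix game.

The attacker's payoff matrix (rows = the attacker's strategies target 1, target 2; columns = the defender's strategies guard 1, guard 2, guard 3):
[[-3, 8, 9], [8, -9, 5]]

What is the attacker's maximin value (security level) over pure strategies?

-3

The worst-case payoff for each row is target 1: -3, target 2: -9.
The best of these is -3.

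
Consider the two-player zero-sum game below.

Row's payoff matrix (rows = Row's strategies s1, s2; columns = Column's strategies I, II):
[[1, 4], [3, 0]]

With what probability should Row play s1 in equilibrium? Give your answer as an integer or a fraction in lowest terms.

Row minima are 1 and 0, so Row's maximin is 1; column maxima are 3 and 4, so Column's minimax is 3. These differ, so the equilibrium is in mixed strategies.
Let Row play s1 with probability p. Column is indifferent when p + 3(1−p) = 4p, giving p = 1/2.

1/2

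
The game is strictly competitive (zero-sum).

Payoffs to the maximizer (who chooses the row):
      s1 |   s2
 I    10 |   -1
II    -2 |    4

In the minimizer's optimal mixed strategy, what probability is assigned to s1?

5/17

Row minima are -1 and -2, so the maximizer's maximin is -1; column maxima are 10 and 4, so the minimizer's minimax is 4. These differ, so the equilibrium is in mixed strategies.
Let the minimizer play s1 with probability q. The maximizer is indifferent when 10q − (1−q) = −2q + 4(1−q), giving q = 5/17.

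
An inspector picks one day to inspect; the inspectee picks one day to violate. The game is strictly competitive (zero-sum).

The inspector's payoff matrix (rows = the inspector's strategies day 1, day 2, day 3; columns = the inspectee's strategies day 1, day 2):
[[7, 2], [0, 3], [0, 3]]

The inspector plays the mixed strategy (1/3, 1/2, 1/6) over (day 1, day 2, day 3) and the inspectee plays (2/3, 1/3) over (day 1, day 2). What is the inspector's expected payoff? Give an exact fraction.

22/9

Against (2/3, 1/3), each row's expected payoff is day 1: 16/3; day 2: 1; day 3: 1.
Taking the (1/3, 1/2, 1/6)-weighted average: (1/3)·(16/3) + (1/2)·(1) + (1/6)·(1) = 22/9.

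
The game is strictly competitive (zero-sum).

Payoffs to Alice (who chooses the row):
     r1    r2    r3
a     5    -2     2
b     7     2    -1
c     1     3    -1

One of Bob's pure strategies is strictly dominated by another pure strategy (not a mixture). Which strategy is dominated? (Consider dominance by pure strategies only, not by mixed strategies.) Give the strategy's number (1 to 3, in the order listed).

Bob prefers columns that give Alice less. Compare r1 with r3: 2 < 5, -1 < 7, -1 < 1.
So r3 strictly dominates r1 for Bob; r1 is strictly dominated.

1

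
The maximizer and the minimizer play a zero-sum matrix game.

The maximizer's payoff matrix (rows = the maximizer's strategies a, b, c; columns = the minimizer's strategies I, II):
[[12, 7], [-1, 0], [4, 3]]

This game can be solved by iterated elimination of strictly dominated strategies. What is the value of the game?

Row c is strictly dominated by row a (12>4, 7>3); eliminate c.
Row b is strictly dominated by row a (12>-1, 7>0); eliminate b.
Column I is strictly dominated by II for the minimizer (7<12); eliminate I.
Only (a, II) remains, with payoff 7.

7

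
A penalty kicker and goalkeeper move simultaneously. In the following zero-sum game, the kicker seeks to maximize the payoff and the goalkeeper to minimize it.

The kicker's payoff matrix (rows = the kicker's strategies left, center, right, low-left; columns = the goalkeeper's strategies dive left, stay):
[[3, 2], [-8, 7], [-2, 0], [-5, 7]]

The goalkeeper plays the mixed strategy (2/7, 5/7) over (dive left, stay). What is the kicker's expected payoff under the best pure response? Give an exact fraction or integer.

left: (3)·(2/7) + (2)·(5/7) = 16/7.
center: (-8)·(2/7) + (7)·(5/7) = 19/7.
right: (-2)·(2/7) + (0)·(5/7) = -4/7.
low-left: (-5)·(2/7) + (7)·(5/7) = 25/7.
The best pure response is low-left with expected payoff 25/7.

25/7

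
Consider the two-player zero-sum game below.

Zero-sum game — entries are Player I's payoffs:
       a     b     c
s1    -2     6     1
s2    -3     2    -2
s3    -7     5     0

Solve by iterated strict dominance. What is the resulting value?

Column c is strictly dominated by a for Player II (-2<1, -3<-2, -7<0); eliminate c.
Row s2 is strictly dominated by row s1 (-2>-3, 6>2); eliminate s2.
Row s3 is strictly dominated by row s1 (-2>-7, 6>5); eliminate s3.
Column b is strictly dominated by a for Player II (-2<6); eliminate b.
Only (s1, a) remains, with payoff -2.

-2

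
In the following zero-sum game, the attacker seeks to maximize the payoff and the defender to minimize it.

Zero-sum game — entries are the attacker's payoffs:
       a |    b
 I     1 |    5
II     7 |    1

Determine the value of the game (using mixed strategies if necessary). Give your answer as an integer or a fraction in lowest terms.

Row minima are 1 and 1, so the attacker's maximin is 1; column maxima are 7 and 5, so the defender's minimax is 5. These differ, so the equilibrium is in mixed strategies.
Let the attacker play I with probability p. The defender is indifferent when p + 7(1−p) = 5p + (1−p), giving p = 3/5.
Let the defender play a with probability q. The attacker is indifferent when q + 5(1−q) = 7q + (1−q), giving q = 2/5.
The value is 1·(2/5) + (5)·(3/5) = 17/5.

17/5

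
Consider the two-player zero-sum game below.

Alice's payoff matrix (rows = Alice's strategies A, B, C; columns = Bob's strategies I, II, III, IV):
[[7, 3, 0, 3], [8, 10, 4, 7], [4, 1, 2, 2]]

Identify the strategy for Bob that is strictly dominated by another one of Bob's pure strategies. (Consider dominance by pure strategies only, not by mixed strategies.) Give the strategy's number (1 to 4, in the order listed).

Bob prefers columns that give Alice less. Compare I with III: 0 < 7, 4 < 8, 2 < 4.
So III strictly dominates I for Bob; I is strictly dominated.

1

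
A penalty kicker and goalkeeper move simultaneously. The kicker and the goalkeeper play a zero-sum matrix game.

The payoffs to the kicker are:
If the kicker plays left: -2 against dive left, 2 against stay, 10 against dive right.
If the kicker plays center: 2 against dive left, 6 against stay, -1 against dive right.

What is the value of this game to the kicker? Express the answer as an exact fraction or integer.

6/5

Column stay is strictly dominated by dive left for the goalkeeper (it gives the kicker more in every row).
The remaining 2×2 game on (left, center) × (dive left, dive right) has no saddle point. Let the kicker play left with probability p; indifference gives −2p + 2(1−p) = 10p − (1−p), so p = 1/5.
Similarly the goalkeeper's optimal q on dive left is 11/15, and the value is -2·(11/15) + (10)·(4/15) = 6/5.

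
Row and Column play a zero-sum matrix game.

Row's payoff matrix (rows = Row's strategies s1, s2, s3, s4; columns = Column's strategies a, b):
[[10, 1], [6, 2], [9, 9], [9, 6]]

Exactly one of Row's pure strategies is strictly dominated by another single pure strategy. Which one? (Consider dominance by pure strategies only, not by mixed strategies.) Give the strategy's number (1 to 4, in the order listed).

2

Compare s2 with s3: 9 > 6, 9 > 2.
So s3 strictly dominates s2 for Row; s2 is strictly dominated.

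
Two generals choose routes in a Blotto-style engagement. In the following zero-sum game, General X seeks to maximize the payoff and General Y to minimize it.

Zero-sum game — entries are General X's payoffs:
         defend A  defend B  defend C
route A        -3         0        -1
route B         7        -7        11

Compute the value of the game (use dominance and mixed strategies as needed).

Column defend C is strictly dominated by defend A for General Y (it gives General X more in every row).
The remaining 2×2 game on (route A, route B) × (defend A, defend B) has no saddle point. Let General X play route A with probability p; indifference gives −3p + 7(1−p) = −7(1−p), so p = 14/17.
Similarly General Y's optimal q on defend A is 7/17, and the value is -3·(7/17) + (0)·(10/17) = -21/17.

-21/17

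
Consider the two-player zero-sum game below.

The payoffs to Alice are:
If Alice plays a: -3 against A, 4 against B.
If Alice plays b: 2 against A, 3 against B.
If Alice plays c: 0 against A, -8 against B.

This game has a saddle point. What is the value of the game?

2

Row minima: -3, 2, -8 → Alice's maximin is 2.
Column maxima: 2, 4 → Bob's minimax is 2.
They coincide at (b, A), so the value is 2.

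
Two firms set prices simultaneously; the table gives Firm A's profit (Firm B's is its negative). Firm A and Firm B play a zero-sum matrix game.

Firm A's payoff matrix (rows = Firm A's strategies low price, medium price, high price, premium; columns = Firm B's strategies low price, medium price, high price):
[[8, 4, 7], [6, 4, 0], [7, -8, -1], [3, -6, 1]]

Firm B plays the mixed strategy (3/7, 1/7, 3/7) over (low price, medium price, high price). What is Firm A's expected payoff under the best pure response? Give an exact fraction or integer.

7

low price: (8)·(3/7) + (4)·(1/7) + (7)·(3/7) = 7.
medium price: (6)·(3/7) + (4)·(1/7) + (0)·(3/7) = 22/7.
high price: (7)·(3/7) + (-8)·(1/7) + (-1)·(3/7) = 10/7.
premium: (3)·(3/7) + (-6)·(1/7) + (1)·(3/7) = 6/7.
The best pure response is low price with expected payoff 7.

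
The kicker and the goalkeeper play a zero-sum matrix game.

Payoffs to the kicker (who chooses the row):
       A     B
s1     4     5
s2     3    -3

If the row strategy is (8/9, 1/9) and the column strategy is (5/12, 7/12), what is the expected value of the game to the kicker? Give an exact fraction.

Against (5/12, 7/12), each row's expected payoff is s1: 55/12; s2: -1/2.
Taking the (8/9, 1/9)-weighted average: (8/9)·(55/12) + (1/9)·(-1/2) = 217/54.

217/54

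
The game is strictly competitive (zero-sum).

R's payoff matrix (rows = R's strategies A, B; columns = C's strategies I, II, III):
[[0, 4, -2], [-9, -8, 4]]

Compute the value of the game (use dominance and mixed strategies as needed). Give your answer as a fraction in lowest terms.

Column II is strictly dominated by I for C (it gives R more in every row).
The remaining 2×2 game on (A, B) × (I, III) has no saddle point. Let R play A with probability p; indifference gives −9(1−p) = −2p + 4(1−p), so p = 13/15.
Similarly C's optimal q on I is 2/5, and the value is 0·(2/5) + (-2)·(3/5) = -6/5.

-6/5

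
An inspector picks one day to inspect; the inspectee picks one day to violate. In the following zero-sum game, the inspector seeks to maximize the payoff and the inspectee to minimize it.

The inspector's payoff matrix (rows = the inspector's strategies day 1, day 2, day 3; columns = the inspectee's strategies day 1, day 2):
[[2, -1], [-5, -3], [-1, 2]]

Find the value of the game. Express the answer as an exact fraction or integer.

1/2

Row day 2 is strictly dominated by row day 3, so the inspector never plays it.
The remaining 2×2 game on (day 1, day 3) × (day 1, day 2) has no saddle point. Let the inspector play day 1 with probability p; indifference gives 2p − (1−p) = −p + 2(1−p), so p = 1/2.
Similarly the inspectee's optimal q on day 1 is 1/2, and the value is 2·(1/2) + (-1)·(1/2) = 1/2.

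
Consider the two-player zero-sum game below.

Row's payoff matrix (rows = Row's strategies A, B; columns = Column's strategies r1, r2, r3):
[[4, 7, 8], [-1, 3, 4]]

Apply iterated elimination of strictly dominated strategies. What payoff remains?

4

Column r2 is strictly dominated by r1 for Column (4<7, -1<3); eliminate r2.
Column r3 is strictly dominated by r1 for Column (4<8, -1<4); eliminate r3.
Row B is strictly dominated by row A (4>-1); eliminate B.
Only (A, r1) remains, with payoff 4.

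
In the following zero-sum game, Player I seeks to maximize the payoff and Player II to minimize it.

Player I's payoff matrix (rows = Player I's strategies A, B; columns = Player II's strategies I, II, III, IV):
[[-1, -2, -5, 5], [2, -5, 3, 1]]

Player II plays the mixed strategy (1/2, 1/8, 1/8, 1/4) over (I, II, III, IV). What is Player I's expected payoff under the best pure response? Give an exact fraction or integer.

1

A: (-1)·(1/2) + (-2)·(1/8) + (-5)·(1/8) + (5)·(1/4) = -1/8.
B: (2)·(1/2) + (-5)·(1/8) + (3)·(1/8) + (1)·(1/4) = 1.
The best pure response is B with expected payoff 1.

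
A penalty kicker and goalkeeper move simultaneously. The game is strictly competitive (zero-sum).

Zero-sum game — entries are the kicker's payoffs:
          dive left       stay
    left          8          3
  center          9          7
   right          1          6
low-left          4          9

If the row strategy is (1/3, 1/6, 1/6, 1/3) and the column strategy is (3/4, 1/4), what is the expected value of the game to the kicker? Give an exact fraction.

139/24

Against (3/4, 1/4), each row's expected payoff is left: 27/4; center: 17/2; right: 9/4; low-left: 21/4.
Taking the (1/3, 1/6, 1/6, 1/3)-weighted average: (1/3)·(27/4) + (1/6)·(17/2) + (1/6)·(9/4) + (1/3)·(21/4) = 139/24.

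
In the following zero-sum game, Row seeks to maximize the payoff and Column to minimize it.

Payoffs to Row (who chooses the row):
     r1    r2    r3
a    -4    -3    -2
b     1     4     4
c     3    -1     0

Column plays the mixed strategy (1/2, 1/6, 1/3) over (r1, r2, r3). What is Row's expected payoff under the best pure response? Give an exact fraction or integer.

5/2

a: (-4)·(1/2) + (-3)·(1/6) + (-2)·(1/3) = -19/6.
b: (1)·(1/2) + (4)·(1/6) + (4)·(1/3) = 5/2.
c: (3)·(1/2) + (-1)·(1/6) + (0)·(1/3) = 4/3.
The best pure response is b with expected payoff 5/2.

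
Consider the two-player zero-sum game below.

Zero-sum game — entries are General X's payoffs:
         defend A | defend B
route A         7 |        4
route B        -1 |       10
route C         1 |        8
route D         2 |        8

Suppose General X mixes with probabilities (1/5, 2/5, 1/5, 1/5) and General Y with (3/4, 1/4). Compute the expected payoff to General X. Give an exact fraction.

Against (3/4, 1/4), each row's expected payoff is route A: 25/4; route B: 7/4; route C: 11/4; route D: 7/2.
Taking the (1/5, 2/5, 1/5, 1/5)-weighted average: (1/5)·(25/4) + (2/5)·(7/4) + (1/5)·(11/4) + (1/5)·(7/2) = 16/5.

16/5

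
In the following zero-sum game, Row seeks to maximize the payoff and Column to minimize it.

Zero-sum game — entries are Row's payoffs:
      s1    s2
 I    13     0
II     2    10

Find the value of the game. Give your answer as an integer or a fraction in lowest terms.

130/21

Row minima are 0 and 2, so Row's maximin is 2; column maxima are 13 and 10, so Column's minimax is 10. These differ, so the equilibrium is in mixed strategies.
Let Row play I with probability p. Column is indifferent when 13p + 2(1−p) = 10(1−p), giving p = 8/21.
Let Column play s1 with probability q. Row is indifferent when 13q = 2q + 10(1−q), giving q = 10/21.
The value is 13·(10/21) + (0)·(11/21) = 130/21.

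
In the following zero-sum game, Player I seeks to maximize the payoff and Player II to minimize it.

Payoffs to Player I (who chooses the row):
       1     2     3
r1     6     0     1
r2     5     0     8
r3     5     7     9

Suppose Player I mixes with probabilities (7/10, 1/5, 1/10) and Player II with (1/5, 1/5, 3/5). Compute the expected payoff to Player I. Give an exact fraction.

16/5

Against (1/5, 1/5, 3/5), each row's expected payoff is r1: 9/5; r2: 29/5; r3: 39/5.
Taking the (7/10, 1/5, 1/10)-weighted average: (7/10)·(9/5) + (1/5)·(29/5) + (1/10)·(39/5) = 16/5.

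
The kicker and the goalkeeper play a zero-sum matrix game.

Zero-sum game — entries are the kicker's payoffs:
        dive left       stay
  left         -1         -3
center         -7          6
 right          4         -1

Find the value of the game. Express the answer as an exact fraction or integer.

Row left is strictly dominated by row right, so the kicker never plays it.
The remaining 2×2 game on (center, right) × (dive left, stay) has no saddle point. Let the kicker play center with probability p; indifference gives −7p + 4(1−p) = 6p − (1−p), so p = 5/18.
Similarly the goalkeeper's optimal q on dive left is 7/18, and the value is -7·(7/18) + (6)·(11/18) = 17/18.

17/18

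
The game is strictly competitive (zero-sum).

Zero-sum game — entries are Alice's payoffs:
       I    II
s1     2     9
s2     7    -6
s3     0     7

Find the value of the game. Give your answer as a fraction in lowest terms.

15/4

Row s3 is strictly dominated by row s1, so Alice never plays it.
The remaining 2×2 game on (s1, s2) × (I, II) has no saddle point. Let Alice play s1 with probability p; indifference gives 2p + 7(1−p) = 9p − 6(1−p), so p = 13/20.
Similarly Bob's optimal q on I is 3/4, and the value is 2·(3/4) + (9)·(1/4) = 15/4.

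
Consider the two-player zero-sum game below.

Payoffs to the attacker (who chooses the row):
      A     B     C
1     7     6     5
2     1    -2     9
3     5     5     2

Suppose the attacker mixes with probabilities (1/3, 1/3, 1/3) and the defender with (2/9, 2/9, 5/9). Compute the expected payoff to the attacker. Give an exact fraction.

Against (2/9, 2/9, 5/9), each row's expected payoff is 1: 17/3; 2: 43/9; 3: 10/3.
Taking the (1/3, 1/3, 1/3)-weighted average: (1/3)·(17/3) + (1/3)·(43/9) + (1/3)·(10/3) = 124/27.

124/27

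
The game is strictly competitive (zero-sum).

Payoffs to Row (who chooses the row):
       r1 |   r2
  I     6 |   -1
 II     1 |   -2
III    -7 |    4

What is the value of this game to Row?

17/18

Row II is strictly dominated by row I, so Row never plays it.
The remaining 2×2 game on (I, III) × (r1, r2) has no saddle point. Let Row play I with probability p; indifference gives 6p − 7(1−p) = −p + 4(1−p), so p = 11/18.
Similarly Column's optimal q on r1 is 5/18, and the value is 6·(5/18) + (-1)·(13/18) = 17/18.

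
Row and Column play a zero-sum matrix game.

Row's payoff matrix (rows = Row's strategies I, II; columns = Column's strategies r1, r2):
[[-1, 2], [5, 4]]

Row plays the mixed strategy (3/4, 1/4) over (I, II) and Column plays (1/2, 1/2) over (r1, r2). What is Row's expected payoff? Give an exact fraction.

3/2

Against (1/2, 1/2), each row's expected payoff is I: 1/2; II: 9/2.
Taking the (3/4, 1/4)-weighted average: (3/4)·(1/2) + (1/4)·(9/2) = 3/2.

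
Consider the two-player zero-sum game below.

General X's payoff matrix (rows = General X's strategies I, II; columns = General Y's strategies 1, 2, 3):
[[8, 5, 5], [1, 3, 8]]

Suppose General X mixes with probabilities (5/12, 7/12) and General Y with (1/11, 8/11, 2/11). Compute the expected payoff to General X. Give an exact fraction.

577/132

Against (1/11, 8/11, 2/11), each row's expected payoff is I: 58/11; II: 41/11.
Taking the (5/12, 7/12)-weighted average: (5/12)·(58/11) + (7/12)·(41/11) = 577/132.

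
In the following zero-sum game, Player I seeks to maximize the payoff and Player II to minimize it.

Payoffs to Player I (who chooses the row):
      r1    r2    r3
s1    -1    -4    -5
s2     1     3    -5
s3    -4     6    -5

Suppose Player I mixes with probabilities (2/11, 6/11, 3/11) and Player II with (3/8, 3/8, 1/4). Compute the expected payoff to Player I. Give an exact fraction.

-25/44

Against (3/8, 3/8, 1/4), each row's expected payoff is s1: -25/8; s2: 1/4; s3: -1/2.
Taking the (2/11, 6/11, 3/11)-weighted average: (2/11)·(-25/8) + (6/11)·(1/4) + (3/11)·(-1/2) = -25/44.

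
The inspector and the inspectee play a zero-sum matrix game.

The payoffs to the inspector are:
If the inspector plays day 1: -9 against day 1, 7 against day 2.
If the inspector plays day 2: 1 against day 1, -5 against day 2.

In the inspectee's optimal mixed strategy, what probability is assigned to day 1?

Row minima are -9 and -5, so the inspector's maximin is -5; column maxima are 1 and 7, so the inspectee's minimax is 1. These differ, so the equilibrium is in mixed strategies.
Let the inspectee play day 1 with probability q. The inspector is indifferent when −9q + 7(1−q) = q − 5(1−q), giving q = 6/11.

6/11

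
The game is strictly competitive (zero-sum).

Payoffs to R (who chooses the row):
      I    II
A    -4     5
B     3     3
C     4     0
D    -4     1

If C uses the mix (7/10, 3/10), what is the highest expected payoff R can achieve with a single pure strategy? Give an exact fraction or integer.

A: (-4)·(7/10) + (5)·(3/10) = -13/10.
B: (3)·(7/10) + (3)·(3/10) = 3.
C: (4)·(7/10) + (0)·(3/10) = 14/5.
D: (-4)·(7/10) + (1)·(3/10) = -5/2.
The best pure response is B with expected payoff 3.

3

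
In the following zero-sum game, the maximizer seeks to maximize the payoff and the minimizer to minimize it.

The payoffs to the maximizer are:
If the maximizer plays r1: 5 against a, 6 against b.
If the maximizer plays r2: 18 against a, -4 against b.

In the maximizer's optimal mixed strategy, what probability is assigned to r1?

Row minima are 5 and -4, so the maximizer's maximin is 5; column maxima are 18 and 6, so the minimizer's minimax is 6. These differ, so the equilibrium is in mixed strategies.
Let the maximizer play r1 with probability p. The minimizer is indifferent when 5p + 18(1−p) = 6p − 4(1−p), giving p = 22/23.

22/23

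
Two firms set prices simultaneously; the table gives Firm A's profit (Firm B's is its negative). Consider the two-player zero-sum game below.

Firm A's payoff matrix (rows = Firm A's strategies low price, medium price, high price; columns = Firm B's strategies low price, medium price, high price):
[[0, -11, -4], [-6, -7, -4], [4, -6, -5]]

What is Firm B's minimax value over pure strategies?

-6

The worst case (largest entry) in each column is low price: 4, medium price: -6, high price: -4.
The best (smallest) of these is -6.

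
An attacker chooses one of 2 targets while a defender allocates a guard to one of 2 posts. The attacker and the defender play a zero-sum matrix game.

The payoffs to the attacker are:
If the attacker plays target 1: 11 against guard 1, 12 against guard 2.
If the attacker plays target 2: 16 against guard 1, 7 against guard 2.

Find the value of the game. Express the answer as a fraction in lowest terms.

23/2

Row minima are 11 and 7, so the attacker's maximin is 11; column maxima are 16 and 12, so the defender's minimax is 12. These differ, so the equilibrium is in mixed strategies.
Let the attacker play target 1 with probability p. The defender is indifferent when 11p + 16(1−p) = 12p + 7(1−p), giving p = 9/10.
Let the defender play guard 1 with probability q. The attacker is indifferent when 11q + 12(1−q) = 16q + 7(1−q), giving q = 1/2.
The value is 11·(1/2) + (12)·(1/2) = 23/2.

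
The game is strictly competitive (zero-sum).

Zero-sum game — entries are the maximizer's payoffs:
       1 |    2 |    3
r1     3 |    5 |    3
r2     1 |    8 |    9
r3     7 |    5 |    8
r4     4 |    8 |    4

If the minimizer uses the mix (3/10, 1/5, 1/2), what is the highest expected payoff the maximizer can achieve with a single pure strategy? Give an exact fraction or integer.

71/10

r1: (3)·(3/10) + (5)·(1/5) + (3)·(1/2) = 17/5.
r2: (1)·(3/10) + (8)·(1/5) + (9)·(1/2) = 32/5.
r3: (7)·(3/10) + (5)·(1/5) + (8)·(1/2) = 71/10.
r4: (4)·(3/10) + (8)·(1/5) + (4)·(1/2) = 24/5.
The best pure response is r3 with expected payoff 71/10.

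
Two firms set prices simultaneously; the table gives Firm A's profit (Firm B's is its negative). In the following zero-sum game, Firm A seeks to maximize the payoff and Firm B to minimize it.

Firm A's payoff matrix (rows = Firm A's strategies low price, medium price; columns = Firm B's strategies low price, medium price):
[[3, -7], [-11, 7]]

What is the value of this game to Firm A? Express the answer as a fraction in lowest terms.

Row minima are -7 and -11, so Firm A's maximin is -7; column maxima are 3 and 7, so Firm B's minimax is 3. These differ, so the equilibrium is in mixed strategies.
Let Firm A play low price with probability p. Firm B is indifferent when 3p − 11(1−p) = −7p + 7(1−p), giving p = 9/14.
Let Firm B play low price with probability q. Firm A is indifferent when 3q − 7(1−q) = −11q + 7(1−q), giving q = 1/2.
The value is 3·(1/2) + (-7)·(1/2) = -2.

-2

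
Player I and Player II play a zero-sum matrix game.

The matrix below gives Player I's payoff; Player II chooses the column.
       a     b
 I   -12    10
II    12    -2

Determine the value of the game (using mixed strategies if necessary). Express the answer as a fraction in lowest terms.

8/3

Row minima are -12 and -2, so Player I's maximin is -2; column maxima are 12 and 10, so Player II's minimax is 10. These differ, so the equilibrium is in mixed strategies.
Let Player I play I with probability p. Player II is indifferent when −12p + 12(1−p) = 10p − 2(1−p), giving p = 7/18.
Let Player II play a with probability q. Player I is indifferent when −12q + 10(1−q) = 12q − 2(1−q), giving q = 1/3.
The value is -12·(1/3) + (10)·(2/3) = 8/3.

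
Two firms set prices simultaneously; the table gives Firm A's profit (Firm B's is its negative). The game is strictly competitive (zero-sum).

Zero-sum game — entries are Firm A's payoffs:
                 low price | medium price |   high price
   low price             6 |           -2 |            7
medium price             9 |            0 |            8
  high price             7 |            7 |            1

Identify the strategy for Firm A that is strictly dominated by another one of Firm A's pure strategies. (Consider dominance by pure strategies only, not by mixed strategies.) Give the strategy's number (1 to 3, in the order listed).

Compare low price with medium price: 9 > 6, 0 > -2, 8 > 7.
So medium price strictly dominates low price for Firm A; low price is strictly dominated.

1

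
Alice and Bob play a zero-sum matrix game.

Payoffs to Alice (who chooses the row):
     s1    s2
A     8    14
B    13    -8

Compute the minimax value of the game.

Row minima are 8 and -8, so Alice's maximin is 8; column maxima are 13 and 14, so Bob's minimax is 13. These differ, so the equilibrium is in mixed strategies.
Let Alice play A with probability p. Bob is indifferent when 8p + 13(1−p) = 14p − 8(1−p), giving p = 7/9.
Let Bob play s1 with probability q. Alice is indifferent when 8q + 14(1−q) = 13q − 8(1−q), giving q = 22/27.
The value is 8·(22/27) + (14)·(5/27) = 82/9.

82/9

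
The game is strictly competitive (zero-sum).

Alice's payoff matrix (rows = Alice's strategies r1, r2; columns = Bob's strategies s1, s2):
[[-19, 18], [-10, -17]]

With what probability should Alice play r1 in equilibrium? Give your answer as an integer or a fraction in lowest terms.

Row minima are -19 and -17, so Alice's maximin is -17; column maxima are -10 and 18, so Bob's minimax is -10. These differ, so the equilibrium is in mixed strategies.
Let Alice play r1 with probability p. Bob is indifferent when −19p − 10(1−p) = 18p − 17(1−p), giving p = 7/44.

7/44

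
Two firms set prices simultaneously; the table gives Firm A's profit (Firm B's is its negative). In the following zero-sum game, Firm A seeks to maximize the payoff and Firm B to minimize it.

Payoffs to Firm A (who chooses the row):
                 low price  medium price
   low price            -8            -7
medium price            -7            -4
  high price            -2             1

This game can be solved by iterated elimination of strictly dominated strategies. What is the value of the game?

-2

Row medium price is strictly dominated by row high price (-2>-7, 1>-4); eliminate medium price.
Column medium price is strictly dominated by low price for Firm B (-8<-7, -2<1); eliminate medium price.
Row low price is strictly dominated by row high price (-2>-8); eliminate low price.
Only (high price, low price) remains, with payoff -2.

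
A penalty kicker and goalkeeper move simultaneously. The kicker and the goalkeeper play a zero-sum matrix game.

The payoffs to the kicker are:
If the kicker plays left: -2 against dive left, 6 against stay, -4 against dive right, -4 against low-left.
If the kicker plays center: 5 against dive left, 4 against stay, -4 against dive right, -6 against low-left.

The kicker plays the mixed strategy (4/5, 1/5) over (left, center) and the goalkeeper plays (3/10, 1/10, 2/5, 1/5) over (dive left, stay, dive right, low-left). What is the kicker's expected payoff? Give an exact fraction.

Against (3/10, 1/10, 2/5, 1/5), each row's expected payoff is left: -12/5; center: -9/10.
Taking the (4/5, 1/5)-weighted average: (4/5)·(-12/5) + (1/5)·(-9/10) = -21/10.

-21/10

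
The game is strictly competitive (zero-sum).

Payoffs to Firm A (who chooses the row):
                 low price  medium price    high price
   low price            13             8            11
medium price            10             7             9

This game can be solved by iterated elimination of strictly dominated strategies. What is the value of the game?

Column low price is strictly dominated by medium price for Firm B (8<13, 7<10); eliminate low price.
Row medium price is strictly dominated by row low price (8>7, 11>9); eliminate medium price.
Column high price is strictly dominated by medium price for Firm B (8<11); eliminate high price.
Only (low price, medium price) remains, with payoff 8.

8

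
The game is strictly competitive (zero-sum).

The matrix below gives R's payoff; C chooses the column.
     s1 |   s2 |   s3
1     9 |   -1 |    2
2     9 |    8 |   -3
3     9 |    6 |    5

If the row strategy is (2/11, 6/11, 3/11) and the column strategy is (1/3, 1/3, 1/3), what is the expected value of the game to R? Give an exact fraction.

164/33

Against (1/3, 1/3, 1/3), each row's expected payoff is 1: 10/3; 2: 14/3; 3: 20/3.
Taking the (2/11, 6/11, 3/11)-weighted average: (2/11)·(10/3) + (6/11)·(14/3) + (3/11)·(20/3) = 164/33.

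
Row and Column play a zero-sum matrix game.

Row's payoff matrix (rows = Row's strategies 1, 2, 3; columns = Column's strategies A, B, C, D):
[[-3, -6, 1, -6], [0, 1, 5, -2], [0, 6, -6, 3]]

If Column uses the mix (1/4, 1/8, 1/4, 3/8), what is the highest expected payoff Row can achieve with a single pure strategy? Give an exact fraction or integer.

5/8

1: (-3)·(1/4) + (-6)·(1/8) + (1)·(1/4) + (-6)·(3/8) = -7/2.
2: (0)·(1/4) + (1)·(1/8) + (5)·(1/4) + (-2)·(3/8) = 5/8.
3: (0)·(1/4) + (6)·(1/8) + (-6)·(1/4) + (3)·(3/8) = 3/8.
The best pure response is 2 with expected payoff 5/8.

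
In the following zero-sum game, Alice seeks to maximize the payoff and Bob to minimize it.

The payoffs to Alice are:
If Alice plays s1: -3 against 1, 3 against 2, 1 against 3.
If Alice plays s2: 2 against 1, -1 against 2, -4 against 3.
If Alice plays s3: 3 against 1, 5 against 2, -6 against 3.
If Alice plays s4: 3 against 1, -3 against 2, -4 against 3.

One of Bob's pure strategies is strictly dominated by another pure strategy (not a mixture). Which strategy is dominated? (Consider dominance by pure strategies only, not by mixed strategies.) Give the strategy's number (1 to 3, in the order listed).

Bob prefers columns that give Alice less. Compare 2 with 3: 1 < 3, -4 < -1, -6 < 5, -4 < -3.
So 3 strictly dominates 2 for Bob; 2 is strictly dominated.

2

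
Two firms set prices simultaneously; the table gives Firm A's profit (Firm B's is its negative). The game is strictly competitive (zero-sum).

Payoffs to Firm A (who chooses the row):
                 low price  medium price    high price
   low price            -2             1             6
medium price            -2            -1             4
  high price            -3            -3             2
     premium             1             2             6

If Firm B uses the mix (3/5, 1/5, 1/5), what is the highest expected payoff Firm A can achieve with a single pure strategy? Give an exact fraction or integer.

low price: (-2)·(3/5) + (1)·(1/5) + (6)·(1/5) = 1/5.
medium price: (-2)·(3/5) + (-1)·(1/5) + (4)·(1/5) = -3/5.
high price: (-3)·(3/5) + (-3)·(1/5) + (2)·(1/5) = -2.
premium: (1)·(3/5) + (2)·(1/5) + (6)·(1/5) = 11/5.
The best pure response is premium with expected payoff 11/5.

11/5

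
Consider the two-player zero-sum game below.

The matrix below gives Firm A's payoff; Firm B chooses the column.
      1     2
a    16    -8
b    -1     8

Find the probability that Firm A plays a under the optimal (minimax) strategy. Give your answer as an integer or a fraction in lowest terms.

3/11

Row minima are -8 and -1, so Firm A's maximin is -1; column maxima are 16 and 8, so Firm B's minimax is 8. These differ, so the equilibrium is in mixed strategies.
Let Firm A play a with probability p. Firm B is indifferent when 16p − (1−p) = −8p + 8(1−p), giving p = 3/11.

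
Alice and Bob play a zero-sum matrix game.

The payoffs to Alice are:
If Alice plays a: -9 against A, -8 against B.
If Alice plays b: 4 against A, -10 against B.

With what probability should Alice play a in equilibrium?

14/15

Row minima are -9 and -10, so Alice's maximin is -9; column maxima are 4 and -8, so Bob's minimax is -8. These differ, so the equilibrium is in mixed strategies.
Let Alice play a with probability p. Bob is indifferent when −9p + 4(1−p) = −8p − 10(1−p), giving p = 14/15.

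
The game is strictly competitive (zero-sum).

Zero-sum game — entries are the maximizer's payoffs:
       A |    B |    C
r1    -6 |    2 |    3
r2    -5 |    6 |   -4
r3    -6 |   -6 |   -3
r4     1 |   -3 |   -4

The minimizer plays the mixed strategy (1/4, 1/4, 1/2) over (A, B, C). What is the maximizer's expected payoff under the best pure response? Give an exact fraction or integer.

1/2

r1: (-6)·(1/4) + (2)·(1/4) + (3)·(1/2) = 1/2.
r2: (-5)·(1/4) + (6)·(1/4) + (-4)·(1/2) = -7/4.
r3: (-6)·(1/4) + (-6)·(1/4) + (-3)·(1/2) = -9/2.
r4: (1)·(1/4) + (-3)·(1/4) + (-4)·(1/2) = -5/2.
The best pure response is r1 with expected payoff 1/2.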